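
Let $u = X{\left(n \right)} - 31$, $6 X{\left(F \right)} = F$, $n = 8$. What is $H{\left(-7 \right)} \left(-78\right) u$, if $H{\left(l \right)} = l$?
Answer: $-16198$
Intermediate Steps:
$X{\left(F \right)} = \frac{F}{6}$
$u = - \frac{89}{3}$ ($u = \frac{1}{6} \cdot 8 - 31 = \frac{4}{3} - 31 = - \frac{89}{3} \approx -29.667$)
$H{\left(-7 \right)} \left(-78\right) u = \left(-7\right) \left(-78\right) \left(- \frac{89}{3}\right) = 546 \left(- \frac{89}{3}\right) = -16198$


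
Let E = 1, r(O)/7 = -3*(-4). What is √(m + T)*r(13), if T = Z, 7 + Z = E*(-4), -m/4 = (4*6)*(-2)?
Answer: 84*√181 ≈ 1130.1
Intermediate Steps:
r(O) = 84 (r(O) = 7*(-3*(-4)) = 7*12 = 84)
m = 192 (m = -4*4*6*(-2) = -96*(-2) = -4*(-48) = 192)
Z = -11 (Z = -7 + 1*(-4) = -7 - 4 = -11)
T = -11
√(m + T)*r(13) = √(192 - 11)*84 = √181*84 = 84*√181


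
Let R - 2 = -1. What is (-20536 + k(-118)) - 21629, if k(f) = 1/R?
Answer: -42164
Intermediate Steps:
R = 1 (R = 2 - 1 = 1)
k(f) = 1 (k(f) = 1/1 = 1)
(-20536 + k(-118)) - 21629 = (-20536 + 1) - 21629 = -20535 - 21629 = -42164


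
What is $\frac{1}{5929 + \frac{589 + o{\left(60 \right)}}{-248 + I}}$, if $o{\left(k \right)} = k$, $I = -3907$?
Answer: $\frac{4155}{24634346} \approx 0.00016867$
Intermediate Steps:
$\frac{1}{5929 + \frac{589 + o{\left(60 \right)}}{-248 + I}} = \frac{1}{5929 + \frac{589 + 60}{-248 - 3907}} = \frac{1}{5929 + \frac{649}{-4155}} = \frac{1}{5929 + 649 \left(- \frac{1}{4155}\right)} = \frac{1}{5929 - \frac{649}{4155}} = \frac{1}{\frac{24634346}{4155}} = \frac{4155}{24634346}$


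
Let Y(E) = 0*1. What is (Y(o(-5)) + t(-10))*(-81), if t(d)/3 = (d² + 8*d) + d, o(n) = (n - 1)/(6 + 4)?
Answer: -2430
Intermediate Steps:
o(n) = -⅒ + n/10 (o(n) = (-1 + n)/10 = (-1 + n)*(⅒) = -⅒ + n/10)
Y(E) = 0
t(d) = 3*d² + 27*d (t(d) = 3*((d² + 8*d) + d) = 3*(d² + 9*d) = 3*d² + 27*d)
(Y(o(-5)) + t(-10))*(-81) = (0 + 3*(-10)*(9 - 10))*(-81) = (0 + 3*(-10)*(-1))*(-81) = (0 + 30)*(-81) = 30*(-81) = -2430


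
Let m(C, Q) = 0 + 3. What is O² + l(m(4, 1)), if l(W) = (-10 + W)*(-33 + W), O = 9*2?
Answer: 534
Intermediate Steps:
O = 18
m(C, Q) = 3
l(W) = (-33 + W)*(-10 + W)
O² + l(m(4, 1)) = 18² + (330 + 3² - 43*3) = 324 + (330 + 9 - 129) = 324 + 210 = 534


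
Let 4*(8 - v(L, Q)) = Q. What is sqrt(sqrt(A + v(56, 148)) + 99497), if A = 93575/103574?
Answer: sqrt(1067361378141572 + 103574*I*sqrt(301407693754))/103574 ≈ 315.43 + 0.0084022*I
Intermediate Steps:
A = 93575/103574 (A = 93575*(1/103574) = 93575/103574 ≈ 0.90346)
v(L, Q) = 8 - Q/4
sqrt(sqrt(A + v(56, 148)) + 99497) = sqrt(sqrt(93575/103574 + (8 - 1/4*148)) + 99497) = sqrt(sqrt(93575/103574 + (8 - 37)) + 99497) = sqrt(sqrt(93575/103574 - 29) + 99497) = sqrt(sqrt(-2910071/103574) + 99497) = sqrt(I*sqrt(301407693754)/103574 + 99497) = sqrt(99497 + I*sqrt(301407693754)/103574)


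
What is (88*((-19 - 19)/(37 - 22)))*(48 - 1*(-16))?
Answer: -214016/15 ≈ -14268.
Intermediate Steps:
(88*((-19 - 19)/(37 - 22)))*(48 - 1*(-16)) = (88*(-38/15))*(48 + 16) = (88*(-38*1/15))*64 = (88*(-38/15))*64 = -3344/15*64 = -214016/15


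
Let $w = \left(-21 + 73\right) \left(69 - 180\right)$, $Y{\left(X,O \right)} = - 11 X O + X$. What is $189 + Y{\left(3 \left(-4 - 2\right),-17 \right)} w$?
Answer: $19532637$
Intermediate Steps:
$Y{\left(X,O \right)} = X - 11 O X$ ($Y{\left(X,O \right)} = - 11 O X + X = X - 11 O X$)
$w = -5772$ ($w = 52 \left(-111\right) = -5772$)
$189 + Y{\left(3 \left(-4 - 2\right),-17 \right)} w = 189 + 3 \left(-4 - 2\right) \left(1 - -187\right) \left(-5772\right) = 189 + 3 \left(-6\right) \left(1 + 187\right) \left(-5772\right) = 189 + \left(-18\right) 188 \left(-5772\right) = 189 - -19532448 = 189 + 19532448 = 19532637$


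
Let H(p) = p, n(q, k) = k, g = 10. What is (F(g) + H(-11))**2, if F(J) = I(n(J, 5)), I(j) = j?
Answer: 36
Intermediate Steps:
F(J) = 5
(F(g) + H(-11))**2 = (5 - 11)**2 = (-6)**2 = 36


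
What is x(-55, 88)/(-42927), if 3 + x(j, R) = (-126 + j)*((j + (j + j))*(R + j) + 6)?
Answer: -328152/14309 ≈ -22.933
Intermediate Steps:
x(j, R) = -3 + (-126 + j)*(6 + 3*j*(R + j)) (x(j, R) = -3 + (-126 + j)*((j + (j + j))*(R + j) + 6) = -3 + (-126 + j)*((j + 2*j)*(R + j) + 6) = -3 + (-126 + j)*((3*j)*(R + j) + 6) = -3 + (-126 + j)*(3*j*(R + j) + 6) = -3 + (-126 + j)*(6 + 3*j*(R + j)))
x(-55, 88)/(-42927) = (-759 - 378*(-55)**2 + 3*(-55)**3 + 6*(-55) - 378*88*(-55) + 3*88*(-55)**2)/(-42927) = (-759 - 378*3025 + 3*(-166375) - 330 + 1829520 + 3*88*3025)*(-1/42927) = (-759 - 1143450 - 499125 - 330 + 1829520 + 798600)*(-1/42927) = 984456*(-1/42927) = -328152/14309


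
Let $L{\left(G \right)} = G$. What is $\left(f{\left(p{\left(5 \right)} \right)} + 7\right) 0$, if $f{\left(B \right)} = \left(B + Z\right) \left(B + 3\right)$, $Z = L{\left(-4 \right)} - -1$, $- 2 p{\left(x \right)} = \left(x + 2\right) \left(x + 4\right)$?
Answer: $0$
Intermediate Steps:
$p{\left(x \right)} = - \frac{\left(2 + x\right) \left(4 + x\right)}{2}$ ($p{\left(x \right)} = - \frac{\left(x + 2\right) \left(x + 4\right)}{2} = - \frac{\left(2 + x\right) \left(4 + x\right)}{2}$)
$Z = -3$ ($Z = -4 - -1 = -4 + 1 = -3$)
$f{\left(B \right)} = \left(-3 + B\right) \left(3 + B\right)$ ($f{\left(B \right)} = \left(B - 3\right) \left(B + 3\right) = \left(-3 + B\right) \left(3 + B\right)$)
$\left(f{\left(p{\left(5 \right)} \right)} + 7\right) 0 = \left(\left(-9 + \left(-4 - 15 - \frac{5^{2}}{2}\right)^{2}\right) + 7\right) 0 = \left(\left(-9 + \left(-4 - 15 - \frac{25}{2}\right)^{2}\right) + 7\right) 0 = \left(\left(-9 + \left(- \frac{63}{2}\right)^{2}\right) + 7\right) 0 = \left(\left(-9 + \frac{3969}{4}\right) + 7\right) 0 = \left(\frac{3933}{4} + 7\right) 0 = \frac{3961}{4} \cdot 0 = 0$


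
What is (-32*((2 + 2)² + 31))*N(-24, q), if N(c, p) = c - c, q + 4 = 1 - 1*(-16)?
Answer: 0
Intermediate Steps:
q = 13 (q = -4 + (1 - 1*(-16)) = -4 + (1 + 16) = -4 + 17 = 13)
N(c, p) = 0
(-32*((2 + 2)² + 31))*N(-24, q) = -32*((2 + 2)² + 31)*0 = -32*(4² + 31)*0 = -32*(16 + 31)*0 = -32*47*0 = -1504*0 = 0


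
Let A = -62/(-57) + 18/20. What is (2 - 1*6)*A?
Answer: -2266/285 ≈ -7.9509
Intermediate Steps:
A = 1133/570 (A = -62*(-1/57) + 18*(1/20) = 62/57 + 9/10 = 1133/570 ≈ 1.9877)
(2 - 1*6)*A = (2 - 1*6)*(1133/570) = (2 - 6)*(1133/570) = -4*1133/570 = -2266/285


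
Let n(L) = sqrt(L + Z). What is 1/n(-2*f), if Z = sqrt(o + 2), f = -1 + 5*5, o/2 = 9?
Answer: -I*sqrt(2)/(2*sqrt(24 - sqrt(5))) ≈ -0.15157*I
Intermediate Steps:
o = 18 (o = 2*9 = 18)
f = 24 (f = -1 + 25 = 24)
Z = 2*sqrt(5) (Z = sqrt(18 + 2) = sqrt(20) = 2*sqrt(5) ≈ 4.4721)
n(L) = sqrt(L + 2*sqrt(5))
1/n(-2*f) = 1/(sqrt(-2*24 + 2*sqrt(5))) = 1/(sqrt(-48 + 2*sqrt(5))) = 1/sqrt(-48 + 2*sqrt(5))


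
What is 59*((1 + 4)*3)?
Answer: 885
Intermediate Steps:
59*((1 + 4)*3) = 59*(5*3) = 59*15 = 885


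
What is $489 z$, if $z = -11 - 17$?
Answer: $-13692$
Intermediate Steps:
$z = -28$
$489 z = 489 \left(-28\right) = -13692$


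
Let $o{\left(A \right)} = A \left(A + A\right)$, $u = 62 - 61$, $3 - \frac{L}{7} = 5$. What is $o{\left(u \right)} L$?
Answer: $-28$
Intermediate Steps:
$L = -14$ ($L = 21 - 35 = -14$)
$u = 1$
$o{\left(A \right)} = 2 A^{2}$ ($o{\left(A \right)} = A 2 A = 2 A^{2}$)
$o{\left(u \right)} L = 2 \cdot 1^{2} \left(-14\right) = 2 \cdot 1 \left(-14\right) = 2 \left(-14\right) = -28$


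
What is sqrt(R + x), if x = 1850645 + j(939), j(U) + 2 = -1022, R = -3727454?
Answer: I*sqrt(1877833) ≈ 1370.3*I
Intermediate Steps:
j(U) = -1024 (j(U) = -2 - 1022 = -1024)
x = 1849621 (x = 1850645 - 1024 = 1849621)
sqrt(R + x) = sqrt(-3727454 + 1849621) = sqrt(-1877833) = I*sqrt(1877833)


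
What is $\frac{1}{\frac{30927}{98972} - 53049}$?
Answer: $- \frac{98972}{5250334701} \approx -1.8851 \cdot 10^{-5}$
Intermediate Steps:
$\frac{1}{\frac{30927}{98972} - 53049} = \frac{1}{- \frac{5250334701}{98972}} = - \frac{98972}{5250334701}$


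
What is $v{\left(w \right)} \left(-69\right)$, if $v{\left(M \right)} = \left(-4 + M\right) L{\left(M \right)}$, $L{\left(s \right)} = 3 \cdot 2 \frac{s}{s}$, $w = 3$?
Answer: $414$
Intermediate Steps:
$L{\left(s \right)} = 6$ ($L{\left(s \right)} = 6 \cdot 1 = 6$)
$v{\left(M \right)} = -24 + 6 M$ ($v{\left(M \right)} = \left(-4 + M\right) 6 = -24 + 6 M$)
$v{\left(w \right)} \left(-69\right) = \left(-24 + 6 \cdot 3\right) \left(-69\right) = \left(-24 + 18\right) \left(-69\right) = \left(-6\right) \left(-69\right) = 414$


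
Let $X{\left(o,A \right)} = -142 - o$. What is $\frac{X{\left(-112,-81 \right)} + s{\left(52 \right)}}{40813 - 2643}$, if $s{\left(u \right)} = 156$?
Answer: $\frac{63}{19085} \approx 0.003301$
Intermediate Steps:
$\frac{X{\left(-112,-81 \right)} + s{\left(52 \right)}}{40813 - 2643} = \frac{\left(-142 - -112\right) + 156}{40813 - 2643} = \frac{\left(-142 + 112\right) + 156}{38170} = \left(-30 + 156\right) \frac{1}{38170} = 126 \cdot \frac{1}{38170} = \frac{63}{19085}$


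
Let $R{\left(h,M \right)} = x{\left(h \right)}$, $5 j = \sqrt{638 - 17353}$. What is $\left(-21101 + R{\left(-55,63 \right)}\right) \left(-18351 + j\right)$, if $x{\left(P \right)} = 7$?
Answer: $387095994 - \frac{21094 i \sqrt{16715}}{5} \approx 3.871 \cdot 10^{8} - 5.4543 \cdot 10^{5} i$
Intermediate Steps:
$j = \frac{i \sqrt{16715}}{5}$ ($j = \frac{\sqrt{638 - 17353}}{5} = \frac{\sqrt{-16715}}{5} = \frac{i \sqrt{16715}}{5} \approx 25.857 i$)
$R{\left(h,M \right)} = 7$
$\left(-21101 + R{\left(-55,63 \right)}\right) \left(-18351 + j\right) = \left(-21101 + 7\right) \left(-18351 + \frac{i \sqrt{16715}}{5}\right) = - 21094 \left(-18351 + \frac{i \sqrt{16715}}{5}\right) = 387095994 - \frac{21094 i \sqrt{16715}}{5}$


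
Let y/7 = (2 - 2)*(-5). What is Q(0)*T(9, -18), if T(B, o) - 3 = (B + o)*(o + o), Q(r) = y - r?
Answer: 0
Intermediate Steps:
y = 0 (y = 7*((2 - 2)*(-5)) = 7*(0*(-5)) = 7*0 = 0)
Q(r) = -r (Q(r) = 0 - r = -r)
T(B, o) = 3 + 2*o*(B + o) (T(B, o) = 3 + (B + o)*(o + o) = 3 + (B + o)*(2*o) = 3 + 2*o*(B + o))
Q(0)*T(9, -18) = (-1*0)*(3 + 2*(-18)**2 + 2*9*(-18)) = 0*(3 + 2*324 - 324) = 0*(3 + 648 - 324) = 0*327 = 0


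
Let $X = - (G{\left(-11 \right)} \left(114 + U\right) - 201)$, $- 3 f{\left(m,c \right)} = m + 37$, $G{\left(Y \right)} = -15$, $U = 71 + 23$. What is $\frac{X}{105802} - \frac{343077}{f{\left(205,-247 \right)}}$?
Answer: $\frac{27223875486}{6401021} \approx 4253.1$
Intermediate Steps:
$U = 94$
$f{\left(m,c \right)} = - \frac{37}{3} - \frac{m}{3}$ ($f{\left(m,c \right)} = - \frac{m + 37}{3} = - \frac{37 + m}{3} = - \frac{37}{3} - \frac{m}{3}$)
$X = 3321$ ($X = - (- 15 \left(114 + 94\right) - 201) = - (\left(-15\right) 208 - 201) = - (-3120 - 201) = \left(-1\right) \left(-3321\right) = 3321$)
$\frac{X}{105802} - \frac{343077}{f{\left(205,-247 \right)}} = \frac{3321}{105802} - \frac{343077}{- \frac{37}{3} - \frac{205}{3}} = 3321 \cdot \frac{1}{105802} - \frac{343077}{- \frac{37}{3} - \frac{205}{3}} = \frac{3321}{105802} - \frac{343077}{- \frac{242}{3}} = \frac{3321}{105802} - - \frac{1029231}{242} = \frac{3321}{105802} + \frac{1029231}{242} = \frac{27223875486}{6401021}$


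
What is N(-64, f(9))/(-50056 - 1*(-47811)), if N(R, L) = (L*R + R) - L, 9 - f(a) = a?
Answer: 64/2245 ≈ 0.028508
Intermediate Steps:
f(a) = 9 - a
N(R, L) = R - L + L*R (N(R, L) = (R + L*R) - L = R - L + L*R)
N(-64, f(9))/(-50056 - 1*(-47811)) = (-64 - (9 - 1*9) + (9 - 1*9)*(-64))/(-50056 - 1*(-47811)) = (-64 - (9 - 9) + (9 - 9)*(-64))/(-50056 + 47811) = (-64 - 1*0 + 0*(-64))/(-2245) = (-64 + 0 + 0)*(-1/2245) = -64*(-1/2245) = 64/2245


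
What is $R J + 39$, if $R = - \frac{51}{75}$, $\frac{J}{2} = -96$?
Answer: $\frac{4239}{25} \approx 169.56$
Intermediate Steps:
$J = -192$ ($J = 2 \left(-96\right) = -192$)
$R = - \frac{17}{25}$ ($R = \left(-51\right) \frac{1}{75} = - \frac{17}{25} \approx -0.68$)
$R J + 39 = \left(- \frac{17}{25}\right) \left(-192\right) + 39 = \frac{3264}{25} + 39 = \frac{4239}{25}$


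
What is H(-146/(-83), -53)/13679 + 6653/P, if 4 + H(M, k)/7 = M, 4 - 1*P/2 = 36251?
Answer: -7647917309/82306570358 ≈ -0.092920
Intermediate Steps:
P = -72494 (P = 8 - 2*36251 = 8 - 72502 = -72494)
H(M, k) = -28 + 7*M
H(-146/(-83), -53)/13679 + 6653/P = (-28 + 7*(-146/(-83)))/13679 + 6653/(-72494) = (-28 + 7*(-146*(-1/83)))*(1/13679) + 6653*(-1/72494) = (-28 + 7*(146/83))*(1/13679) - 6653/72494 = (-28 + 1022/83)*(1/13679) - 6653/72494 = -1302/83*1/13679 - 6653/72494 = -1302/1135357 - 6653/72494 = -7647917309/82306570358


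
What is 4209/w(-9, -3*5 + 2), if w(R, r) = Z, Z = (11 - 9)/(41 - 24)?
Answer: 71553/2 ≈ 35777.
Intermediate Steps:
Z = 2/17 ≈ 0.11765
w(R, r) = 2/17
4209/w(-9, -3*5 + 2) = 4209/(2/17) = 4209*(17/2) = 71553/2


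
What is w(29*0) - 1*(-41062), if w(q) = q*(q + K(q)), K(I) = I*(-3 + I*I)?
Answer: 41062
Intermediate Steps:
K(I) = I*(-3 + I²)
w(q) = q*(q + q*(-3 + q²))
w(29*0) - 1*(-41062) = (29*0)²*(-2 + (29*0)²) - 1*(-41062) = 0²*(-2 + 0²) + 41062 = 0*(-2 + 0) + 41062 = 0*(-2) + 41062 = 0 + 41062 = 41062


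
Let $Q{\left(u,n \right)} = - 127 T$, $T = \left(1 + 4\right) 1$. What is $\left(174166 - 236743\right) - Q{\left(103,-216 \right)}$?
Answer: $-61942$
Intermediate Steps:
$T = 5$ ($T = 5 \cdot 1 = 5$)
$Q{\left(u,n \right)} = -635$ ($Q{\left(u,n \right)} = \left(-127\right) 5 = -635$)
$\left(174166 - 236743\right) - Q{\left(103,-216 \right)} = \left(174166 - 236743\right) - -635 = -62577 + 635 = -61942$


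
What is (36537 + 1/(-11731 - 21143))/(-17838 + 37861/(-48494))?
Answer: -29123492070239/14219218593021 ≈ -2.0482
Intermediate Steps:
(36537 + 1/(-11731 - 21143))/(-17838 + 37861/(-48494)) = (36537 + 1/(-32874))/(-17838 + 37861*(-1/48494)) = (36537 - 1/32874)/(-17838 - 37861/48494) = 1201117337/(32874*(-865073833/48494)) = (1201117337/32874)*(-48494/865073833) = -29123492070239/14219218593021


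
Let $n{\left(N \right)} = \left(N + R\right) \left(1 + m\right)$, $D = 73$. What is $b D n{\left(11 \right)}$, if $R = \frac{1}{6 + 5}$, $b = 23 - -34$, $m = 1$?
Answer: $\frac{1015284}{11} \approx 92299.0$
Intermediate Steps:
$b = 57$ ($b = 23 + 34 = 57$)
$R = \frac{1}{11} \approx 0.090909$
$n{\left(N \right)} = \frac{2}{11} + 2 N$ ($n{\left(N \right)} = \left(N + \frac{1}{11}\right) \left(1 + 1\right) = \left(\frac{1}{11} + N\right) 2 = \frac{2}{11} + 2 N$)
$b D n{\left(11 \right)} = 57 \cdot 73 \left(\frac{2}{11} + 2 \cdot 11\right) = 4161 \left(\frac{2}{11} + 22\right) = 4161 \cdot \frac{244}{11} = \frac{1015284}{11}$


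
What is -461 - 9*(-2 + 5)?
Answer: -488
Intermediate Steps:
-461 - 9*(-2 + 5) = -461 - 9*3 = -461 - 1*27 = -461 - 27 = -488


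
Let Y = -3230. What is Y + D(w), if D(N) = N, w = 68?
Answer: -3162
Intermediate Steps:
Y + D(w) = -3230 + 68 = -3162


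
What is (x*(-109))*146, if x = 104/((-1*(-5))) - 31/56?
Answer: -45108233/140 ≈ -3.2220e+5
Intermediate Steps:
x = 5669/280 (x = 104/5 - 31*1/56 = 104*(⅕) - 31/56 = 104/5 - 31/56 = 5669/280 ≈ 20.246)
(x*(-109))*146 = ((5669/280)*(-109))*146 = -617921/280*146 = -45108233/140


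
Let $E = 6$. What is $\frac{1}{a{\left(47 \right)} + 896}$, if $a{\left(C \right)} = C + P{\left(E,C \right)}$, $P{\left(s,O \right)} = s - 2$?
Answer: $\frac{1}{947} \approx 0.001056$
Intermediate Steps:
$P{\left(s,O \right)} = -2 + s$
$a{\left(C \right)} = 4 + C$ ($a{\left(C \right)} = C + \left(-2 + 6\right) = C + 4 = 4 + C$)
$\frac{1}{a{\left(47 \right)} + 896} = \frac{1}{\left(4 + 47\right) + 896} = \frac{1}{51 + 896} = \frac{1}{947}$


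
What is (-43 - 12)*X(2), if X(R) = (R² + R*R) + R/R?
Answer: -495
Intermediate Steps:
X(R) = 1 + 2*R² (X(R) = (R² + R²) + 1 = 2*R² + 1 = 1 + 2*R²)
(-43 - 12)*X(2) = (-43 - 12)*(1 + 2*2²) = -55*(1 + 2*4) = -55*(1 + 8) = -55*9 = -495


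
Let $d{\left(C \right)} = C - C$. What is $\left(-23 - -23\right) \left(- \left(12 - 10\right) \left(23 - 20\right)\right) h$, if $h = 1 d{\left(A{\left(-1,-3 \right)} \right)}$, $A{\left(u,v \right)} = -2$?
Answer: $0$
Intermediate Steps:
$d{\left(C \right)} = 0$
$h = 0$ ($h = 1 \cdot 0 = 0$)
$\left(-23 - -23\right) \left(- \left(12 - 10\right) \left(23 - 20\right)\right) h = \left(-23 - -23\right) \left(- \left(12 - 10\right) \left(23 - 20\right)\right) 0 = \left(-23 + 23\right) \left(- 2 \cdot 3\right) 0 = 0 \left(\left(-1\right) 6\right) 0 = 0 \left(-6\right) 0 = 0 \cdot 0 = 0$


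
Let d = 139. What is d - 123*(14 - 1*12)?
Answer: -107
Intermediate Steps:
d - 123*(14 - 1*12) = 139 - 123*(14 - 1*12) = 139 - 123*(14 - 12) = 139 - 123*2 = 139 - 246 = -107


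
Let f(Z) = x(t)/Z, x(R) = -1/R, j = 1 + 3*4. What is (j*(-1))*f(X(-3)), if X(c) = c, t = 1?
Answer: -13/3 ≈ -4.3333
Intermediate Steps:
j = 13 (j = 1 + 12 = 13)
f(Z) = -1/Z (f(Z) = (-1/1)/Z = (-1*1)/Z = -1/Z)
(j*(-1))*f(X(-3)) = (13*(-1))*(-1/(-3)) = -(-13)*(-1)/3 = -13*⅓ = -13/3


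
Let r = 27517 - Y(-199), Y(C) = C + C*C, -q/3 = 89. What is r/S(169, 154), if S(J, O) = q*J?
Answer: 11885/45123 ≈ 0.26339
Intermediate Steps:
q = -267 (q = -3*89 = -267)
Y(C) = C + C²
S(J, O) = -267*J
r = -11885 (r = 27517 - (-199)*(1 - 199) = 27517 - (-199)*(-198) = 27517 - 1*39402 = 27517 - 39402 = -11885)
r/S(169, 154) = -11885/((-267*169)) = -11885/(-45123) = -11885*(-1/45123) = 11885/45123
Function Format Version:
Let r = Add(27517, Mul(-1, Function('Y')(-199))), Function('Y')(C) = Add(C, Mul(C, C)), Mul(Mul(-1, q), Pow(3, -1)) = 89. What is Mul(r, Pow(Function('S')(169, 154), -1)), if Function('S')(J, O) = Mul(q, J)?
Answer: Rational(11885, 45123) ≈ 0.26339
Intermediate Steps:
q = -267 (q = Mul(-3, 89) = -267)
Function('Y')(C) = Add(C, Pow(C, 2))
Function('S')(J, O) = Mul(-267, J)
r = -11885 (r = Add(27517, Mul(-1, Mul(-199, Add(1, -199)))) = Add(27517, Mul(-1, Mul(-199, -198))) = Add(27517, Mul(-1, 39402)) = Add(27517, -39402) = -11885)
Mul(r, Pow(Function('S')(169, 154), -1)) = Mul(-11885, Pow(Mul(-267, 169), -1)) = Mul(-11885, Pow(-45123, -1)) = Mul(-11885, Rational(-1, 45123)) = Rational(11885, 45123)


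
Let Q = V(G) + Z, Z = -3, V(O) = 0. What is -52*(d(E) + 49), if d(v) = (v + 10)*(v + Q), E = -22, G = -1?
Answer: -18148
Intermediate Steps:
Q = -3 (Q = 0 - 3 = -3)
d(v) = (-3 + v)*(10 + v) (d(v) = (v + 10)*(v - 3) = (10 + v)*(-3 + v) = (-3 + v)*(10 + v))
-52*(d(E) + 49) = -52*((-30 + (-22)**2 + 7*(-22)) + 49) = -52*((-30 + 484 - 154) + 49) = -52*(300 + 49) = -52*349 = -18148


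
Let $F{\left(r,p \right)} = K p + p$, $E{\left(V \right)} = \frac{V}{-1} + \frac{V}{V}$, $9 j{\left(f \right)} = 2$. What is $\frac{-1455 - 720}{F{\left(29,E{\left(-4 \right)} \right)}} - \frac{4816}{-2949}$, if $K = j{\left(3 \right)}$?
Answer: $- \frac{11492359}{32439} \approx -354.28$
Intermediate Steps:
$j{\left(f \right)} = \frac{2}{9}$ ($j{\left(f \right)} = \frac{1}{9} \cdot 2 = \frac{2}{9}$)
$K = \frac{2}{9} \approx 0.22222$
$E{\left(V \right)} = 1 - V$ ($E{\left(V \right)} = V \left(-1\right) + 1 = - V + 1 = 1 - V$)
$F{\left(r,p \right)} = \frac{11 p}{9}$ ($F{\left(r,p \right)} = \frac{2 p}{9} + p = \frac{11 p}{9}$)
$\frac{-1455 - 720}{F{\left(29,E{\left(-4 \right)} \right)}} - \frac{4816}{-2949} = \frac{-1455 - 720}{\frac{11}{9} \left(1 - -4\right)} - \frac{4816}{-2949} = - \frac{2175}{\frac{11}{9} \left(1 + 4\right)} - - \frac{4816}{2949} = - \frac{2175}{\frac{11}{9} \cdot 5} + \frac{4816}{2949} = - \frac{2175}{\frac{55}{9}} + \frac{4816}{2949} = \left(-2175\right) \frac{9}{55} + \frac{4816}{2949} = - \frac{3915}{11} + \frac{4816}{2949} = - \frac{11492359}{32439}$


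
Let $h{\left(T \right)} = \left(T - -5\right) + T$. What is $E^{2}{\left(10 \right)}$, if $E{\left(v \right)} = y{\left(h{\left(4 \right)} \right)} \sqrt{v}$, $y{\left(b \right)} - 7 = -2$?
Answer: $250$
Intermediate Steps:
$h{\left(T \right)} = 5 + 2 T$ ($h{\left(T \right)} = \left(T + 5\right) + T = \left(5 + T\right) + T = 5 + 2 T$)
$y{\left(b \right)} = 5$ ($y{\left(b \right)} = 7 - 2 = 5$)
$E{\left(v \right)} = 5 \sqrt{v}$
$E^{2}{\left(10 \right)} = \left(5 \sqrt{10}\right)^{2} = 250$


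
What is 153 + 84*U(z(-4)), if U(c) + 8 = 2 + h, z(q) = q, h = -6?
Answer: -855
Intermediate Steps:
U(c) = -12 (U(c) = -8 + (2 - 6) = -8 - 4 = -12)
153 + 84*U(z(-4)) = 153 + 84*(-12) = 153 - 1008 = -855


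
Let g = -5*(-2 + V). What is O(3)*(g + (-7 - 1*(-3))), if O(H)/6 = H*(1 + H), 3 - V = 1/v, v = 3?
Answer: -528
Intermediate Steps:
V = 8/3 (V = 3 - 1/3 = 3 - 1*⅓ = 3 - ⅓ = 8/3 ≈ 2.6667)
g = -10/3 (g = -5*(-2 + 8/3) = -5*⅔ = -10/3 ≈ -3.3333)
O(H) = 6*H*(1 + H) (O(H) = 6*(H*(1 + H)) = 6*H*(1 + H))
O(3)*(g + (-7 - 1*(-3))) = (6*3*(1 + 3))*(-10/3 + (-7 - 1*(-3))) = (6*3*4)*(-10/3 + (-7 + 3)) = 72*(-10/3 - 4) = 72*(-22/3) = -528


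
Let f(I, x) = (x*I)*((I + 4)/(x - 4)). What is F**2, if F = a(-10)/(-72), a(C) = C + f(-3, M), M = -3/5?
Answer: 57121/2742336 ≈ 0.020829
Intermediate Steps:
M = -3/5 (M = -3*1/5 = -3/5 ≈ -0.60000)
f(I, x) = I*x*(4 + I)/(-4 + x) (f(I, x) = (I*x)*((4 + I)/(-4 + x)) = I*x*(4 + I)/(-4 + x))
a(C) = -9/23 + C (a(C) = C - 3*(-3/5)*(4 - 3)/(-4 - 3/5) = C - 3*(-3/5)*1/(-23/5) = C - 3*(-3/5)*(-5/23)*1 = C - 9/23 = -9/23 + C)
F = 239/1656 (F = (-9/23 - 10)/(-72) = -239/23*(-1/72) = 239/1656 ≈ 0.14432)
F**2 = (239/1656)**2 = 57121/2742336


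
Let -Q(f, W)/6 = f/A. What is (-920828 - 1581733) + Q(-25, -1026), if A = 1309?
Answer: -3275852199/1309 ≈ -2.5026e+6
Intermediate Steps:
Q(f, W) = -6*f/1309
(-920828 - 1581733) + Q(-25, -1026) = (-920828 - 1581733) - 6/1309*(-25) = -2502561 + 150/1309 = -3275852199/1309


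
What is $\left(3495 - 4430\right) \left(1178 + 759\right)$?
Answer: $-1811095$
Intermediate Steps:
$\left(3495 - 4430\right) \left(1178 + 759\right) = \left(-935\right) 1937 = -1811095$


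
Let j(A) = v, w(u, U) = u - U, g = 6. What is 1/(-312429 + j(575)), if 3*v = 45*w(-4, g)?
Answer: -1/312579 ≈ -3.1992e-6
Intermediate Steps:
v = -150 (v = (45*(-4 - 1*6))/3 = (45*(-4 - 6))/3 = (45*(-10))/3 = (1/3)*(-450) = -150)
j(A) = -150
1/(-312429 + j(575)) = 1/(-312429 - 150) = 1/(-312579) = -1/312579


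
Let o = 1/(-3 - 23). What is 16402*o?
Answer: -8201/13 ≈ -630.85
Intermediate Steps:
o = -1/26 (o = 1/(-26) = -1/26 ≈ -0.038462)
16402*o = 16402*(-1/26) = -8201/13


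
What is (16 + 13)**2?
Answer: 841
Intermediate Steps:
(16 + 13)**2 = 29**2 = 841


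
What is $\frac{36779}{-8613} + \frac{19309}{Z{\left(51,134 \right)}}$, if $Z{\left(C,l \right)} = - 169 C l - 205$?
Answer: $- \frac{42651607046}{9949315563} \approx -4.2869$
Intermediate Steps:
$Z{\left(C,l \right)} = -205 - 169 C l$ ($Z{\left(C,l \right)} = - 169 C l - 205 = -205 - 169 C l$)
$\frac{36779}{-8613} + \frac{19309}{Z{\left(51,134 \right)}} = \frac{36779}{-8613} + \frac{19309}{-205 - 8619 \cdot 134} = 36779 \left(- \frac{1}{8613}\right) + \frac{19309}{-205 - 1154946} = - \frac{36779}{8613} + \frac{19309}{-1155151} = - \frac{36779}{8613} + 19309 \left(- \frac{1}{1155151}\right) = - \frac{36779}{8613} - \frac{19309}{1155151} = - \frac{42651607046}{9949315563}$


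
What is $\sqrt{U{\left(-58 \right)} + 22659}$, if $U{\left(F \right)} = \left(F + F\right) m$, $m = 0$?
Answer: $\sqrt{22659} \approx 150.53$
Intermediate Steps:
$U{\left(F \right)} = 0$ ($U{\left(F \right)} = \left(F + F\right) 0 = 2 F 0 = 0$)
$\sqrt{U{\left(-58 \right)} + 22659} = \sqrt{0 + 22659} = \sqrt{22659}$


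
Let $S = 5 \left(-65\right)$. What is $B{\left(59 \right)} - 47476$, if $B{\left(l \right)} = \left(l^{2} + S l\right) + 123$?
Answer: $-63047$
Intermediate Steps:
$S = -325$
$B{\left(l \right)} = 123 + l^{2} - 325 l$ ($B{\left(l \right)} = \left(l^{2} - 325 l\right) + 123 = 123 + l^{2} - 325 l$)
$B{\left(59 \right)} - 47476 = \left(123 + 59^{2} - 19175\right) - 47476 = \left(123 + 3481 - 19175\right) - 47476 = -15571 - 47476 = -63047$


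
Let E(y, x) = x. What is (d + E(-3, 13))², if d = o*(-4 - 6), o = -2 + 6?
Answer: 729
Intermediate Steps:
o = 4
d = -40 (d = 4*(-4 - 6) = 4*(-10) = -40)
(d + E(-3, 13))² = (-40 + 13)² = (-27)² = 729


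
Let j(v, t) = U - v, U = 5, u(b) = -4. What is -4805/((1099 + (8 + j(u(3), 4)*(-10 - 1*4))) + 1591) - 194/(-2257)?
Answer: -10345917/5805004 ≈ -1.7822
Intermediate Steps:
j(v, t) = 5 - v
-4805/((1099 + (8 + j(u(3), 4)*(-10 - 1*4))) + 1591) - 194/(-2257) = -4805/((1099 + (8 + (5 - 1*(-4))*(-10 - 1*4))) + 1591) - 194/(-2257) = -4805/((1099 + (8 + (5 + 4)*(-10 - 4))) + 1591) - 194*(-1/2257) = -4805/((1099 + (8 + 9*(-14))) + 1591) + 194/2257 = -4805/((1099 + (8 - 126)) + 1591) + 194/2257 = -4805/((1099 - 118) + 1591) + 194/2257 = -4805/(981 + 1591) + 194/2257 = -4805/2572 + 194/2257 = -10345917/5805004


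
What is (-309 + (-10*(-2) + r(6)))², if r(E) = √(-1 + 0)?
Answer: (289 - I)² ≈ 83520.0 - 578.0*I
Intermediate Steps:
r(E) = I (r(E) = √(-1) = I)
(-309 + (-10*(-2) + r(6)))² = (-309 + (-10*(-2) + I))² = (-309 + (20 + I))² = (-289 + I)²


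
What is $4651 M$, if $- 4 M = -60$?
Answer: $69765$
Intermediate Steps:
$M = 15$ ($M = \left(- \frac{1}{4}\right) \left(-60\right) = 15$)
$4651 M = 4651 \cdot 15 = 69765$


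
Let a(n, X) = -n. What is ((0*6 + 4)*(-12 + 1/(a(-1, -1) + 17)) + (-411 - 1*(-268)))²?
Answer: 2948089/81 ≈ 36396.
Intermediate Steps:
((0*6 + 4)*(-12 + 1/(a(-1, -1) + 17)) + (-411 - 1*(-268)))² = ((0*6 + 4)*(-12 + 1/(-1*(-1) + 17)) + (-411 - 1*(-268)))² = ((0 + 4)*(-12 + 1/(1 + 17)) + (-411 + 268))² = (4*(-12 + 1/18) - 143)² = (4*(-215/18) - 143)² = (-430/9 - 143)² = (-1717/9)² = 2948089/81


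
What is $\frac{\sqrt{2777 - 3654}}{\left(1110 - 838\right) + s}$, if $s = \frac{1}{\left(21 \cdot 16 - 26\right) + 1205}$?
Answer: $\frac{1515 i \sqrt{877}}{412081} \approx 0.10888 i$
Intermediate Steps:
$s = \frac{1}{1515}$ ($s = \frac{1}{\left(336 - 26\right) + 1205} = \frac{1}{310 + 1205} = \frac{1}{1515} \approx 0.00066007$)
$\frac{\sqrt{2777 - 3654}}{\left(1110 - 838\right) + s} = \frac{\sqrt{2777 - 3654}}{\left(1110 - 838\right) + \frac{1}{1515}} = \frac{\sqrt{-877}}{272 + \frac{1}{1515}} = \frac{i \sqrt{877}}{\frac{412081}{1515}} = i \sqrt{877} \cdot \frac{1515}{412081} = \frac{1515 i \sqrt{877}}{412081}$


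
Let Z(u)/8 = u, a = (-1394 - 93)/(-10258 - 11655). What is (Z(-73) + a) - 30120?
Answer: -672815265/21913 ≈ -30704.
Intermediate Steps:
a = 1487/21913 (a = -1487/(-21913) = -1487*(-1/21913) = 1487/21913 ≈ 0.067859)
Z(u) = 8*u
(Z(-73) + a) - 30120 = (8*(-73) + 1487/21913) - 30120 = (-584 + 1487/21913) - 30120 = -12795705/21913 - 30120 = -672815265/21913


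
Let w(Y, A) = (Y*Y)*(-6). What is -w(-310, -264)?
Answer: 576600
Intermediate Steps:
w(Y, A) = -6*Y² (w(Y, A) = Y²*(-6) = -6*Y²)
-w(-310, -264) = -(-6)*(-310)² = -(-6)*96100 = -1*(-576600) = 576600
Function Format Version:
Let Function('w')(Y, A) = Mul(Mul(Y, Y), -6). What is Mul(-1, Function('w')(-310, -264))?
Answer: 576600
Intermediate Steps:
Function('w')(Y, A) = Mul(-6, Pow(Y, 2)) (Function('w')(Y, A) = Mul(Pow(Y, 2), -6) = Mul(-6, Pow(Y, 2)))
Mul(-1, Function('w')(-310, -264)) = Mul(-1, Mul(-6, Pow(-310, 2))) = Mul(-1, Mul(-6, 96100)) = Mul(-1, -576600) = 576600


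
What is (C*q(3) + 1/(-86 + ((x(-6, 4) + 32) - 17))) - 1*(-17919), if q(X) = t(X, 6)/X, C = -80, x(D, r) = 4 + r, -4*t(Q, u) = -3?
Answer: 1127636/63 ≈ 17899.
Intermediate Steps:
t(Q, u) = ¾ (t(Q, u) = -¼*(-3) = ¾)
q(X) = 3/(4*X)
(C*q(3) + 1/(-86 + ((x(-6, 4) + 32) - 17))) - 1*(-17919) = (-60/3 + 1/(-86 + (((4 + 4) + 32) - 17))) - 1*(-17919) = (-60/3 + 1/(-86 + ((8 + 32) - 17))) + 17919 = (-80*¼ + 1/(-86 + (40 - 17))) + 17919 = (-20 + 1/(-86 + 23)) + 17919 = (-20 + 1/(-63)) + 17919 = (-20 - 1/63) + 17919 = -1261/63 + 17919 = 1127636/63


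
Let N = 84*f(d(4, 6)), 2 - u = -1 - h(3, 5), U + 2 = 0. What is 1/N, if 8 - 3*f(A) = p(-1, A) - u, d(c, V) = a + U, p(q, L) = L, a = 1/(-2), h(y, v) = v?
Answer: 1/518 ≈ 0.0019305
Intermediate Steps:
a = -1/2 ≈ -0.50000
U = -2 (U = -2 + 0 = -2)
u = 8 (u = 2 - (-1 - 1*5) = 2 - (-1 - 5) = 2 - 1*(-6) = 2 + 6 = 8)
d(c, V) = -5/2 (d(c, V) = -1/2 - 2 = -5/2)
f(A) = 16/3 - A/3 (f(A) = 8/3 - (A - 1*8)/3 = 8/3 - (A - 8)/3 = 8/3 - (-8 + A)/3 = 8/3 + (8/3 - A/3) = 16/3 - A/3)
N = 518 (N = 84*(16/3 - 1/3*(-5/2)) = 84*(16/3 + 5/6) = 84*(37/6) = 518)
1/N = 1/518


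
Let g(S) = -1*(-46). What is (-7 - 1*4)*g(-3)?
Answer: -506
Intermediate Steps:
g(S) = 46
(-7 - 1*4)*g(-3) = (-7 - 1*4)*46 = (-7 - 4)*46 = -11*46 = -506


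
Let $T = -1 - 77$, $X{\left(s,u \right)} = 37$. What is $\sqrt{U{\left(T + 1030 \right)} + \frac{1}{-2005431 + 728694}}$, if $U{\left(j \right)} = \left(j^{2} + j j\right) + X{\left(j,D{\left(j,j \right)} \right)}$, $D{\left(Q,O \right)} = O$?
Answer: $\frac{2 \sqrt{738678834077693817}}{1276737} \approx 1346.3$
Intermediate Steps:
$T = -78$ ($T = -1 - 77 = -78$)
$U{\left(j \right)} = 37 + 2 j^{2}$ ($U{\left(j \right)} = \left(j^{2} + j j\right) + 37 = \left(j^{2} + j^{2}\right) + 37 = 2 j^{2} + 37 = 37 + 2 j^{2}$)
$\sqrt{U{\left(T + 1030 \right)} + \frac{1}{-2005431 + 728694}} = \sqrt{\left(37 + 2 \left(-78 + 1030\right)^{2}\right) + \frac{1}{-2005431 + 728694}} = \sqrt{\left(37 + 2 \cdot 952^{2}\right) + \frac{1}{-1276737}} = \sqrt{\left(37 + 2 \cdot 906304\right) - \frac{1}{1276737}} = \sqrt{\left(37 + 1812608\right) - \frac{1}{1276737}} = \sqrt{1812645 - \frac{1}{1276737}} = \sqrt{\frac{2314270939364}{1276737}} = \frac{2 \sqrt{738678834077693817}}{1276737}$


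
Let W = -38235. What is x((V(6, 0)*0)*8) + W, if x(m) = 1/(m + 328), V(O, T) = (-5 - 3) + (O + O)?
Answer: -12541079/328 ≈ -38235.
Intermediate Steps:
V(O, T) = -8 + 2*O
x(m) = 1/(328 + m)
x((V(6, 0)*0)*8) + W = 1/(328 + ((-8 + 2*6)*0)*8) - 38235 = 1/(328 + ((-8 + 12)*0)*8) - 38235 = 1/(328 + (4*0)*8) - 38235 = 1/(328 + 0*8) - 38235 = 1/(328 + 0) - 38235 = 1/328 - 38235 = -12541079/328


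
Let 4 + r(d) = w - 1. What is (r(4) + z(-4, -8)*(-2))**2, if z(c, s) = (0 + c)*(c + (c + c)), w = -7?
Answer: 11664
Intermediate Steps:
z(c, s) = 3*c**2 (z(c, s) = c*(c + 2*c) = c*(3*c) = 3*c**2)
r(d) = -12 (r(d) = -4 + (-7 - 1) = -4 - 8 = -12)
(r(4) + z(-4, -8)*(-2))**2 = (-12 + (3*(-4)**2)*(-2))**2 = (-12 + (3*16)*(-2))**2 = (-12 + 48*(-2))**2 = (-12 - 96)**2 = (-108)**2 = 11664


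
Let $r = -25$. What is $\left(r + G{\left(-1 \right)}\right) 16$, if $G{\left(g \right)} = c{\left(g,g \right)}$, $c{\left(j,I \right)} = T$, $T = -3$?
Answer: $-448$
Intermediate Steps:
$c{\left(j,I \right)} = -3$
$G{\left(g \right)} = -3$
$\left(r + G{\left(-1 \right)}\right) 16 = \left(-25 - 3\right) 16 = \left(-28\right) 16 = -448$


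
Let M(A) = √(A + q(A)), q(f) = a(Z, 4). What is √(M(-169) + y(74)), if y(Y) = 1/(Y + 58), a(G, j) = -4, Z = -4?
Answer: √(33 + 4356*I*√173)/66 ≈ 2.5652 + 2.5637*I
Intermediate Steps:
q(f) = -4
y(Y) = 1/(58 + Y)
M(A) = √(-4 + A) (M(A) = √(A - 4) = √(-4 + A))
√(M(-169) + y(74)) = √(√(-4 - 169) + 1/(58 + 74)) = √(√(-173) + 1/132) = √(I*√173 + 1/132) = √(1/132 + I*√173)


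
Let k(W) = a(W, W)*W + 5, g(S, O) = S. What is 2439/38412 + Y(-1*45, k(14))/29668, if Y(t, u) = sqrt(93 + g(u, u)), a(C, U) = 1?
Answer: 271/4268 + sqrt(7)/7417 ≈ 0.063853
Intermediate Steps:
k(W) = 5 + W (k(W) = 1*W + 5 = W + 5 = 5 + W)
Y(t, u) = sqrt(93 + u)
2439/38412 + Y(-1*45, k(14))/29668 = 2439/38412 + sqrt(93 + (5 + 14))/29668 = 2439*(1/38412) + sqrt(93 + 19)*(1/29668) = 271/4268 + sqrt(112)*(1/29668) = 271/4268 + (4*sqrt(7))*(1/29668) = 271/4268 + sqrt(7)/7417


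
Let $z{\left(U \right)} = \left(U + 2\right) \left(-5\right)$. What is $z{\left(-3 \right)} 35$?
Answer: $175$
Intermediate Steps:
$z{\left(U \right)} = -10 - 5 U$ ($z{\left(U \right)} = \left(2 + U\right) \left(-5\right) = -10 - 5 U$)
$z{\left(-3 \right)} 35 = \left(-10 - -15\right) 35 = \left(-10 + 15\right) 35 = 5 \cdot 35 = 175$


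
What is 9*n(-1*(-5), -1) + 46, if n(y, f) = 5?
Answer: 91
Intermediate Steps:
9*n(-1*(-5), -1) + 46 = 9*5 + 46 = 45 + 46 = 91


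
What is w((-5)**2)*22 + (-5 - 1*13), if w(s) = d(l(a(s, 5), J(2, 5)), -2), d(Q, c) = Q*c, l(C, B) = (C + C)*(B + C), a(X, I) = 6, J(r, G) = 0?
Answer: -3186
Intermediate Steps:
l(C, B) = 2*C*(B + C) (l(C, B) = (2*C)*(B + C) = 2*C*(B + C))
w(s) = -144 (w(s) = (2*6*(0 + 6))*(-2) = (2*6*6)*(-2) = 72*(-2) = -144)
w((-5)**2)*22 + (-5 - 1*13) = -144*22 + (-5 - 1*13) = -3168 + (-5 - 13) = -3168 - 18 = -3186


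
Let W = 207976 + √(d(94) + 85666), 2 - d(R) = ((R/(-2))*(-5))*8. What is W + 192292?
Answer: 400268 + 2*√20947 ≈ 4.0056e+5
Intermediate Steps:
d(R) = 2 - 20*R (d(R) = 2 - (R/(-2))*(-5)*8 = 2 - (R*(-½))*(-5)*8 = 2 - -R/2*(-5)*8 = 2 - 5*R/2*8 = 2 - 20*R)
W = 207976 + 2*√20947 (W = 207976 + √((2 - 20*94) + 85666) = 207976 + √((2 - 1880) + 85666) = 207976 + √(-1878 + 85666) = 207976 + √83788 = 207976 + 2*√20947 ≈ 2.0827e+5)
W + 192292 = (207976 + 2*√20947) + 192292 = 400268 + 2*√20947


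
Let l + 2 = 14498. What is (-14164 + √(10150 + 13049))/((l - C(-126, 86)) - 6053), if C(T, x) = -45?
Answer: -3541/2122 + √23199/8488 ≈ -1.6508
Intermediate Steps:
l = 14496 (l = -2 + 14498 = 14496)
(-14164 + √(10150 + 13049))/((l - C(-126, 86)) - 6053) = (-14164 + √(10150 + 13049))/((14496 - 1*(-45)) - 6053) = (-14164 + √23199)/((14496 + 45) - 6053) = (-14164 + √23199)/(14541 - 6053) = (-14164 + √23199)/8488 = (-14164 + √23199)*(1/8488) = -3541/2122 + √23199/8488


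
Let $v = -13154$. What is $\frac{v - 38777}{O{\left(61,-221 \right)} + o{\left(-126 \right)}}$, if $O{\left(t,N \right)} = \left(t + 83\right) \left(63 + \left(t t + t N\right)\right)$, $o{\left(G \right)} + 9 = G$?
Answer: $\frac{51931}{1396503} \approx 0.037186$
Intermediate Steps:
$o{\left(G \right)} = -9 + G$
$O{\left(t,N \right)} = \left(83 + t\right) \left(63 + t^{2} + N t\right)$ ($O{\left(t,N \right)} = \left(83 + t\right) \left(63 + \left(t^{2} + N t\right)\right) = \left(83 + t\right) \left(63 + t^{2} + N t\right)$)
$\frac{v - 38777}{O{\left(61,-221 \right)} + o{\left(-126 \right)}} = \frac{-13154 - 38777}{\left(5229 + 61^{3} + 63 \cdot 61 + 83 \cdot 61^{2} - 221 \cdot 61^{2} + 83 \left(-221\right) 61\right) - 135} = - \frac{51931}{\left(5229 + 226981 + 3843 + 83 \cdot 3721 - 822341 - 1118923\right) - 135} = - \frac{51931}{\left(5229 + 226981 + 3843 + 308843 - 822341 - 1118923\right) - 135} = - \frac{51931}{-1396368 - 135} = - \frac{51931}{-1396503} = \left(-51931\right) \left(- \frac{1}{1396503}\right) = \frac{51931}{1396503}$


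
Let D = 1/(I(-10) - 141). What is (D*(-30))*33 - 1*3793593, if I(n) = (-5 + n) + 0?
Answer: -98633253/26 ≈ -3.7936e+6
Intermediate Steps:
I(n) = -5 + n
D = -1/156 (D = 1/((-5 - 10) - 141) = 1/(-15 - 141) = 1/(-156) = -1/156 ≈ -0.0064103)
(D*(-30))*33 - 1*3793593 = -1/156*(-30)*33 - 1*3793593 = (5/26)*33 - 3793593 = 165/26 - 3793593 = -98633253/26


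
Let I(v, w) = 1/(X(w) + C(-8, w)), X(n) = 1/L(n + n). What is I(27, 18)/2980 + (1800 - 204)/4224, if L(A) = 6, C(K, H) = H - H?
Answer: 99613/262240 ≈ 0.37985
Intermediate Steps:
C(K, H) = 0
X(n) = ⅙ (X(n) = 1/6 = ⅙)
I(v, w) = 6 (I(v, w) = 1/(⅙ + 0) = 1/(⅙) = 6)
I(27, 18)/2980 + (1800 - 204)/4224 = 6/2980 + (1800 - 204)/4224 = 6*(1/2980) + 1596*(1/4224) = 3/1490 + 133/352 = 99613/262240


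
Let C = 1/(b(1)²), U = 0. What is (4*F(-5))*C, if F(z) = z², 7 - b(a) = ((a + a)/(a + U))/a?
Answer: 4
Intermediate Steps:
b(a) = 7 - 2/a (b(a) = 7 - (a + a)/(a + 0)/a = 7 - (2*a)/a/a = 7 - 2/a)
C = 1/25 (C = 1/((7 - 2/1)²) = 1/((7 - 2*1)²) = 1/((7 - 2)²) = 1/(5²) = 1/25 ≈ 0.040000)
(4*F(-5))*C = (4*(-5)²)*(1/25) = (4*25)*(1/25) = 100*(1/25) = 4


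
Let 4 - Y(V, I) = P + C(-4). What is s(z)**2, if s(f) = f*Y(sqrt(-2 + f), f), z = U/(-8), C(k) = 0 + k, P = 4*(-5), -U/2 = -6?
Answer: 1764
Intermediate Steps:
U = 12 (U = -2*(-6) = 12)
P = -20
C(k) = k
z = -3/2 (z = 12/(-8) = 12*(-1/8) = -3/2 ≈ -1.5000)
Y(V, I) = 28 (Y(V, I) = 4 - (-20 - 4) = 4 - 1*(-24) = 4 + 24 = 28)
s(f) = 28*f (s(f) = f*28 = 28*f)
s(z)**2 = (28*(-3/2))**2 = (-42)**2 = 1764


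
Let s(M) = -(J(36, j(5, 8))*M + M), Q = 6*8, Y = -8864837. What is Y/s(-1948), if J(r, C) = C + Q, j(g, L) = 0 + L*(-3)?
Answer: -8864837/48700 ≈ -182.03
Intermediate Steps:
j(g, L) = -3*L (j(g, L) = 0 - 3*L = -3*L)
Q = 48
J(r, C) = 48 + C (J(r, C) = C + 48 = 48 + C)
s(M) = -25*M (s(M) = -((48 - 3*8)*M + M) = -((48 - 24)*M + M) = -(24*M + M) = -25*M)
Y/s(-1948) = -8864837/((-25*(-1948))) = -8864837/48700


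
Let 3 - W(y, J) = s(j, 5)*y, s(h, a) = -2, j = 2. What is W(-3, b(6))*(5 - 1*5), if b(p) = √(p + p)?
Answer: 0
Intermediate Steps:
b(p) = √2*√p (b(p) = √(2*p) = √2*√p)
W(y, J) = 3 + 2*y (W(y, J) = 3 - (-2)*y = 3 + 2*y)
W(-3, b(6))*(5 - 1*5) = (3 + 2*(-3))*(5 - 1*5) = (3 - 6)*(5 - 5) = -3*0 = 0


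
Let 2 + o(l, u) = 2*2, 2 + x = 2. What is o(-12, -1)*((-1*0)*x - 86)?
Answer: -172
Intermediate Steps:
x = 0 (x = -2 + 2 = 0)
o(l, u) = 2 (o(l, u) = -2 + 2*2 = -2 + 4 = 2)
o(-12, -1)*((-1*0)*x - 86) = 2*(-1*0*0 - 86) = 2*(0*0 - 86) = 2*(0 - 86) = 2*(-86) = -172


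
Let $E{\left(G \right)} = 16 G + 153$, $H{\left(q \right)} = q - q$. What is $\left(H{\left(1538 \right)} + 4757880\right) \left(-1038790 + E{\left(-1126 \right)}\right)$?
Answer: $-5027428175640$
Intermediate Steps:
$H{\left(q \right)} = 0$
$E{\left(G \right)} = 153 + 16 G$
$\left(H{\left(1538 \right)} + 4757880\right) \left(-1038790 + E{\left(-1126 \right)}\right) = \left(0 + 4757880\right) \left(-1038790 + \left(153 + 16 \left(-1126\right)\right)\right) = 4757880 \left(-1038790 + \left(153 - 18016\right)\right) = 4757880 \left(-1038790 - 17863\right) = 4757880 \left(-1056653\right) = -5027428175640$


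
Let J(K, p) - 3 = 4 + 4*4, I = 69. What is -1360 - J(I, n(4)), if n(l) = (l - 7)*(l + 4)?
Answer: -1383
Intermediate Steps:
n(l) = (-7 + l)*(4 + l)
J(K, p) = 23 (J(K, p) = 3 + (4 + 4*4) = 3 + (4 + 16) = 3 + 20 = 23)
-1360 - J(I, n(4)) = -1360 - 1*23 = -1360 - 23 = -1383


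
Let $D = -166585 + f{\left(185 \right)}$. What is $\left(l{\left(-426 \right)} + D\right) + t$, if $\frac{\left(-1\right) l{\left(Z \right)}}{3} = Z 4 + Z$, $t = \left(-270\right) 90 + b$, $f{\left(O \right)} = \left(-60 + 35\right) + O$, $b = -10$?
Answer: $-184345$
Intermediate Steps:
$f{\left(O \right)} = -25 + O$
$t = -24310$ ($t = \left(-270\right) 90 - 10 = -24300 - 10 = -24310$)
$D = -166425$ ($D = -166585 + \left(-25 + 185\right) = -166585 + 160 = -166425$)
$l{\left(Z \right)} = - 15 Z$ ($l{\left(Z \right)} = - 3 \left(Z 4 + Z\right) = - 3 \left(4 Z + Z\right) = - 3 \cdot 5 Z = - 15 Z$)
$\left(l{\left(-426 \right)} + D\right) + t = \left(\left(-15\right) \left(-426\right) - 166425\right) - 24310 = \left(6390 - 166425\right) - 24310 = -160035 - 24310 = -184345$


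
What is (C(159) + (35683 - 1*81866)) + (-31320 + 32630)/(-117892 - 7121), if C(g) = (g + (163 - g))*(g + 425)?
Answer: 6126760807/125013 ≈ 49009.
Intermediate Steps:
C(g) = 69275 + 163*g (C(g) = 163*(425 + g) = 69275 + 163*g)
(C(159) + (35683 - 1*81866)) + (-31320 + 32630)/(-117892 - 7121) = ((69275 + 163*159) + (35683 - 1*81866)) + (-31320 + 32630)/(-117892 - 7121) = ((69275 + 25917) + (35683 - 81866)) + 1310/(-125013) = (95192 - 46183) + 1310*(-1/125013) = 49009 - 1310/125013 = 6126760807/125013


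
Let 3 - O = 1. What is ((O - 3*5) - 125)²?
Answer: 19044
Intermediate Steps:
O = 2 (O = 3 - 1*1 = 3 - 1 = 2)
((O - 3*5) - 125)² = ((2 - 3*5) - 125)² = ((2 - 15) - 125)² = (-13 - 125)² = (-138)² = 19044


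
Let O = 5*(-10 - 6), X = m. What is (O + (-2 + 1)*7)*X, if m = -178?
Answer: 15486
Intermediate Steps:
X = -178
O = -80 (O = 5*(-16) = -80)
(O + (-2 + 1)*7)*X = (-80 + (-2 + 1)*7)*(-178) = (-80 - 1*7)*(-178) = (-80 - 7)*(-178) = -87*(-178) = 15486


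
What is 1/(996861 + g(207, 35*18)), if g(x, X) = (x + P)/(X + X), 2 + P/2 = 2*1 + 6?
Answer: 420/418681693 ≈ 1.0031e-6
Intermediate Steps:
P = 12 (P = -4 + 2*(2*1 + 6) = -4 + 2*(2 + 6) = -4 + 2*8 = -4 + 16 = 12)
g(x, X) = (12 + x)/(2*X) (g(x, X) = (x + 12)/(X + X) = (12 + x)/((2*X)) = (12 + x)*(1/(2*X)) = (12 + x)/(2*X))
1/(996861 + g(207, 35*18)) = 1/(996861 + (12 + 207)/(2*((35*18)))) = 1/(996861 + (½)*219/630) = 1/(996861 + (½)*(1/630)*219) = 1/(996861 + 73/420) = 1/(418681693/420) = 420/418681693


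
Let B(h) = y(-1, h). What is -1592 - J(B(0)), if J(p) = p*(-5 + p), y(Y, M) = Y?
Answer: -1598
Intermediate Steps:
B(h) = -1
-1592 - J(B(0)) = -1592 - (-1)*(-5 - 1) = -1592 - (-1)*(-6) = -1592 - 1*6 = -1592 - 6 = -1598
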